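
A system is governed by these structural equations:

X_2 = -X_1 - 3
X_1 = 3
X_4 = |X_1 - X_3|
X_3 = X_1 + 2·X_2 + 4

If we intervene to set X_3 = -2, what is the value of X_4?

The intervention breaks the incoming arrows to X_3: X_3 = X_1 + 2·X_2 + 4 no longer applies, and X_3 = -2.
X_4 = |X_1 - X_3|  [with X_1=3, X_3=-2]  = 5

5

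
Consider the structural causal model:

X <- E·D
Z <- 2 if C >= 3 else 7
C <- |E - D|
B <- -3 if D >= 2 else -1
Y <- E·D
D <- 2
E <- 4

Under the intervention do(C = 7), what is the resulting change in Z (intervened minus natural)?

-5

Intervening sets C = 7 and removes its equation (C <- |E - D|).
Z = 2 if C >= 3 else 7  [with C=7]  = 2
Without intervention: C = |E - D|  [with E=4, D=2]  = 2; Z = 2 if C >= 3 else 7  [with C=2]  = 7.
Change = 2 − 7 = -5.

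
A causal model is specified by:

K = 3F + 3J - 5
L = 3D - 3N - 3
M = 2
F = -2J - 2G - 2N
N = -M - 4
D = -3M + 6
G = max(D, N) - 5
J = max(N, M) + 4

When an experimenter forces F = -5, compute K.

-2

do(F=-5) replaces the equation F = -2J - 2G - 2N with the constant F = -5.
N = -M - 4  [with M=2]  = -6
J = max(N, M) + 4  [with N=-6, M=2]  = 6
K = 3F + 3J - 5  [with F=-5, J=6]  = -2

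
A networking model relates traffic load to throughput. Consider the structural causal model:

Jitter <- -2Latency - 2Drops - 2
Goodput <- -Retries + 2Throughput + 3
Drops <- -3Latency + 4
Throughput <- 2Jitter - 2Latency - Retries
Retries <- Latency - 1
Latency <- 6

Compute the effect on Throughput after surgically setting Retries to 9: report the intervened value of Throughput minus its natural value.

-4

do(Retries=9) replaces the equation Retries <- Latency - 1 with the constant Retries = 9.
Drops = -3Latency + 4  [with Latency=6]  = -14
Jitter = -2Latency - 2Drops - 2  [with Latency=6, Drops=-14]  = 14
Throughput = 2Jitter - 2Latency - Retries  [with Jitter=14, Latency=6, Retries=9]  = 7
Without intervention: Drops = -3Latency + 4  [with Latency=6]  = -14; Retries = Latency - 1  [with Latency=6]  = 5; Jitter = -2Latency - 2Drops - 2  [with Latency=6, Drops=-14]  = 14; Throughput = 2Jitter - 2Latency - Retries  [with Jitter=14, Latency=6, Retries=5]  = 11.
Change = 7 − 11 = -4.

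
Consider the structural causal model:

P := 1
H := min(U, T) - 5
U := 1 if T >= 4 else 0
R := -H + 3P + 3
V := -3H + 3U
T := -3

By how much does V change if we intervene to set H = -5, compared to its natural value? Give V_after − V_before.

Intervening sets H = -5 and removes its equation (H := min(U, T) - 5).
U = 1 if T >= 4 else 0  [with T=-3]  = 0
V = -3H + 3U  [with H=-5, U=0]  = 15
Without intervention: U = 1 if T >= 4 else 0  [with T=-3]  = 0; H = min(U, T) - 5  [with U=0, T=-3]  = -8; V = -3H + 3U  [with H=-8, U=0]  = 24.
Change = 15 − 24 = -9.

-9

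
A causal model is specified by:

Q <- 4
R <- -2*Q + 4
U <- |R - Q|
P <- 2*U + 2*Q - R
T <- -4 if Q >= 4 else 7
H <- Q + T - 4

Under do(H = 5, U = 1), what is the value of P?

14

Under do(H = 5, U = 1), each intervened variable's structural equation is replaced by its fixed value.
R = -2*Q + 4  [with Q=4]  = -4
P = 2*U + 2*Q - R  [with U=1, Q=4, R=-4]  = 14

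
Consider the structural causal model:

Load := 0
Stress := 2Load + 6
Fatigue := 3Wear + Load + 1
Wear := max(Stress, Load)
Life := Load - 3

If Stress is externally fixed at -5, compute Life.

do(Stress=-5) replaces the equation Stress := 2Load + 6 with the constant Stress = -5.
Since Life is not a descendant of the intervened variable, it is unaffected.
Life = Load - 3  [with Load=0]  = -3

-3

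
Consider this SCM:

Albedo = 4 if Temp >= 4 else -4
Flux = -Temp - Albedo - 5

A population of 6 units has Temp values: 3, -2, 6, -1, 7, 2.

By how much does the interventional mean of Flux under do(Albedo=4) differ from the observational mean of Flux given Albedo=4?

4

do(Albedo=4) breaks Albedo's dependence on Temp. With Albedo=4 fixed, Flux across the units is -12, -7, -15, -8, -16, -11, mean -11.5.
Observing Albedo=4 restricts to units where Albedo's equation naturally yields 4: Temp ∈ {6, 7}. In that subpopulation Flux = -15, -16, mean -15.5.
Difference = -11.5 − (-15.5) = 4.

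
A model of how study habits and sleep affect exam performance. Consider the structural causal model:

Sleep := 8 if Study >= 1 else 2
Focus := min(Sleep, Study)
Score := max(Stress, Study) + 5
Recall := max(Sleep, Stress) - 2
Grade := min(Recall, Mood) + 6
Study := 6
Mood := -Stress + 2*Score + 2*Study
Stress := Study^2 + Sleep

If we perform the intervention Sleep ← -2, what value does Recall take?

32

Under do(Sleep=-2), the mechanism Sleep := 8 if Study >= 1 else 2 is discarded; Sleep is fixed at -2.
Stress = Study^2 + Sleep  [with Study=6, Sleep=-2]  = 34
Recall = max(Sleep, Stress) - 2  [with Sleep=-2, Stress=34]  = 32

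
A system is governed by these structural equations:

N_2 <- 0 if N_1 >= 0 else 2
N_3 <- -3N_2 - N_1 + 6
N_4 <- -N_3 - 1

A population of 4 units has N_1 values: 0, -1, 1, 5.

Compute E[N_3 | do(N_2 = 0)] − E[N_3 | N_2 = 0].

Under do(N_2=0), N_2's equation is replaced by N_2=0 for every unit. Per-unit N_3: 6, 7, 5, 1. Mean = 4.75.
E[N_3|N_2=0] averages over only the 3 units with N_2=0 (N_1 = 0, 1, 5): N_3 = 6, 5, 1, mean 4.
Difference = 4.75 − 4 = 0.75.

0.75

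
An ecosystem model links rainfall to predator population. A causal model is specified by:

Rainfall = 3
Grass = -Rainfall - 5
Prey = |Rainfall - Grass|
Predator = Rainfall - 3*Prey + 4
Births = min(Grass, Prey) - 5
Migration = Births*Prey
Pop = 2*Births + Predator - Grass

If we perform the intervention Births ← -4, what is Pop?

Under do(Births=-4), the mechanism Births = min(Grass, Prey) - 5 is discarded; Births is fixed at -4.
Grass = -Rainfall - 5  [with Rainfall=3]  = -8
Prey = |Rainfall - Grass|  [with Rainfall=3, Grass=-8]  = 11
Predator = Rainfall - 3*Prey + 4  [with Rainfall=3, Prey=11]  = -26
Pop = 2*Births + Predator - Grass  [with Births=-4, Predator=-26, Grass=-8]  = -26

-26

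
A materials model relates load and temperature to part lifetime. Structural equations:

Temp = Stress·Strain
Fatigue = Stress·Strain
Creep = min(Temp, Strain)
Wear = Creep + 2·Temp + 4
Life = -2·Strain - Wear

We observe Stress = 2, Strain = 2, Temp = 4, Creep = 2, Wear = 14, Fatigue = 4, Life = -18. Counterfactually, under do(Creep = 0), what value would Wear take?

12

Intervening sets Creep = 0 and removes its equation (Creep = min(Temp, Strain)).
Temp = Stress·Strain  [with Stress=2, Strain=2]  = 4
Wear = Creep + 2·Temp + 4  [with Creep=0, Temp=4]  = 12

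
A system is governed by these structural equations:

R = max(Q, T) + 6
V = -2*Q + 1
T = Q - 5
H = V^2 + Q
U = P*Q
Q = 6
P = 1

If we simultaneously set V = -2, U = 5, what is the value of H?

The joint intervention fixes V = -2, U = 5, removing each variable's own equation.
H = V^2 + Q  [with V=-2, Q=6]  = 10

10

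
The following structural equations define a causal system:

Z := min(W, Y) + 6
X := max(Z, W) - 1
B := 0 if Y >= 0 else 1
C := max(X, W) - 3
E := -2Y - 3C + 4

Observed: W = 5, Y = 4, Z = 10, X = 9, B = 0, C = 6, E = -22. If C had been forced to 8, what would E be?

-28

Intervening sets C = 8 and removes its equation (C := max(X, W) - 3).
E = -2Y - 3C + 4  [with Y=4, C=8]  = -28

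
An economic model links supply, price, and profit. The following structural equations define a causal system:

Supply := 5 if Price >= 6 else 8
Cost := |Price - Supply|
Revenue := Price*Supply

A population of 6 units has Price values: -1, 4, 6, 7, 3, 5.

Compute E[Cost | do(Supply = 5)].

2

The intervention sets Supply=5 in all 6 units regardless of Price. Recomputing Cost per unit gives 6, 1, 1, 2, 2, 0; average 2.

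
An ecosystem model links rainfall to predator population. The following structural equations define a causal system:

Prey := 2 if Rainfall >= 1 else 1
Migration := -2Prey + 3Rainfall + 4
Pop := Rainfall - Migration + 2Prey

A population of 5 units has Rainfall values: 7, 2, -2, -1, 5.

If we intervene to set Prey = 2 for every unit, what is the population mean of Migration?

The intervention sets Prey=2 in all 5 units regardless of Rainfall. Recomputing Migration per unit gives 21, 6, -6, -3, 15; average 6.6.

6.6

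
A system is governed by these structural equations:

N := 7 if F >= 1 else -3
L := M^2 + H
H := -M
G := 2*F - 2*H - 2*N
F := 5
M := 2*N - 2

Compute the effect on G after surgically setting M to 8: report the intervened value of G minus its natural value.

The intervention breaks the incoming arrows to M: M := 2*N - 2 no longer applies, and M = 8.
N = 7 if F >= 1 else -3  [with F=5]  = 7
H = -M  [with M=8]  = -8
G = 2*F - 2*H - 2*N  [with F=5, H=-8, N=7]  = 12
Without intervention: N = 7 if F >= 1 else -3  [with F=5]  = 7; M = 2*N - 2  [with N=7]  = 12; H = -M  [with M=12]  = -12; G = 2*F - 2*H - 2*N  [with F=5, H=-12, N=7]  = 20.
Change = 12 − 20 = -8.

-8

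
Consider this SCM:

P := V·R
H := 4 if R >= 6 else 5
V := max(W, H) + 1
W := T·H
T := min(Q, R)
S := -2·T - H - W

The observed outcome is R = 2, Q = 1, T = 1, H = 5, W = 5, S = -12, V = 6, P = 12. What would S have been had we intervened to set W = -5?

-2

The intervention breaks the incoming arrows to W: W := T·H no longer applies, and W = -5.
T = min(Q, R)  [with Q=1, R=2]  = 1
H = 4 if R >= 6 else 5  [with R=2]  = 5
S = -2·T - H - W  [with T=1, H=5, W=-5]  = -2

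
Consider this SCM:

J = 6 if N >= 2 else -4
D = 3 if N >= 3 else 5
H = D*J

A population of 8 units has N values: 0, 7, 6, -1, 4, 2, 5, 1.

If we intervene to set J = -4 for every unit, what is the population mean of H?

-16

The intervention sets J=-4 in all 8 units regardless of N. Recomputing H per unit gives -20, -12, -12, -20, -12, -20, -12, -20; average -16.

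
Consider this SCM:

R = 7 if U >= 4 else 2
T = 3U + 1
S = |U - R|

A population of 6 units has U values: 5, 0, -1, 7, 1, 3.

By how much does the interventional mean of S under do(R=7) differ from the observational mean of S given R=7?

do(R=7) breaks R's dependence on U. With R=7 fixed, S across the units is 2, 7, 8, 0, 6, 4, mean 4.5.
Observing R=7 restricts to units where R's equation naturally yields 7: U ∈ {5, 7}. In that subpopulation S = 2, 0, mean 1.
Difference = 4.5 − 1 = 3.5.

3.5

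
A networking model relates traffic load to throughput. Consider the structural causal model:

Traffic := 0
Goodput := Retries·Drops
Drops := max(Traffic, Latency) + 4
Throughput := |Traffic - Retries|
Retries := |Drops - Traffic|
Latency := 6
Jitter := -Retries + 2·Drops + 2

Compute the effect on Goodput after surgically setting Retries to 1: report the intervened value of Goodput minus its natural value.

-90

The intervention breaks the incoming arrows to Retries: Retries := |Drops - Traffic| no longer applies, and Retries = 1.
Drops = max(Traffic, Latency) + 4  [with Traffic=0, Latency=6]  = 10
Goodput = Retries·Drops  [with Retries=1, Drops=10]  = 10
Without intervention: Drops = max(Traffic, Latency) + 4  [with Traffic=0, Latency=6]  = 10; Retries = |Drops - Traffic|  [with Drops=10, Traffic=0]  = 10; Goodput = Retries·Drops  [with Retries=10, Drops=10]  = 100.
Change = 10 − 100 = -90.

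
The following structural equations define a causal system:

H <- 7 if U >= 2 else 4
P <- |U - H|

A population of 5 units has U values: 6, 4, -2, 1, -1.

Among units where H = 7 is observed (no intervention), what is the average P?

Conditioning on H=7 selects the 2 unit(s) with U ∈ {6, 4}. Their P values: 1, 3. Mean = 2.

2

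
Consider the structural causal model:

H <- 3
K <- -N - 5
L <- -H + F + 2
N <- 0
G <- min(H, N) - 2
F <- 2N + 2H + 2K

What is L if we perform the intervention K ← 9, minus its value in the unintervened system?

The intervention breaks the incoming arrows to K: K <- -N - 5 no longer applies, and K = 9.
F = 2N + 2H + 2K  [with N=0, H=3, K=9]  = 24
L = -H + F + 2  [with H=3, F=24]  = 23
Without intervention: K = -N - 5  [with N=0]  = -5; F = 2N + 2H + 2K  [with N=0, H=3, K=-5]  = -4; L = -H + F + 2  [with H=3, F=-4]  = -5.
Change = 23 − (-5) = 28.

28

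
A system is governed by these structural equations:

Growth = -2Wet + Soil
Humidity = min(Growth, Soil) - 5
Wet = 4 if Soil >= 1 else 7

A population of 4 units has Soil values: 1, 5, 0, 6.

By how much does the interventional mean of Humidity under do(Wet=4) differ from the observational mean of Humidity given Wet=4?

-1

The intervention sets Wet=4 in all 4 units regardless of Soil. Recomputing Humidity per unit gives -12, -8, -13, -7; average -10.
Observing Wet=4 restricts to units where Wet's equation naturally yields 4: Soil ∈ {1, 5, 6}. In that subpopulation Humidity = -12, -8, -7, mean -9.
Difference = -10 − (-9) = -1.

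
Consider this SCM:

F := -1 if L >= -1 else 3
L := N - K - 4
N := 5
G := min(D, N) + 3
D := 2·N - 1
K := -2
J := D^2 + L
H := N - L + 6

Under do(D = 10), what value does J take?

do(D=10) replaces the equation D := 2·N - 1 with the constant D = 10.
L = N - K - 4  [with N=5, K=-2]  = 3
J = D^2 + L  [with D=10, L=3]  = 103

103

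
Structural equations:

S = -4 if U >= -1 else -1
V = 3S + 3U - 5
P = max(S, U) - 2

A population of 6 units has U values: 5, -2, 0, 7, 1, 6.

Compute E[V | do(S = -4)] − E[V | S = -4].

do(S=-4) breaks S's dependence on U. With S=-4 fixed, V across the units is -2, -23, -17, 4, -14, 1, mean -8.5.
E[V|S=-4] averages over only the 5 units with S=-4 (U = 5, 0, 7, 1, 6): V = -2, -17, 4, -14, 1, mean -5.6.
Difference = -8.5 − (-5.6) = -2.9.

-2.9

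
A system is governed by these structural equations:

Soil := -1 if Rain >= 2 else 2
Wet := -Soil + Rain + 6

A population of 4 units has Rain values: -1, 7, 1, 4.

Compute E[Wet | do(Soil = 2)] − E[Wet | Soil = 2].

Every unit gets Soil=2 under the intervention. Wet values become 3, 11, 5, 8; E[Wet|do(Soil=2)] = 6.75.
Observing Soil=2 restricts to units where Soil's equation naturally yields 2: Rain ∈ {-1, 1}. In that subpopulation Wet = 3, 5, mean 4.
Difference = 6.75 − 4 = 2.75.

2.75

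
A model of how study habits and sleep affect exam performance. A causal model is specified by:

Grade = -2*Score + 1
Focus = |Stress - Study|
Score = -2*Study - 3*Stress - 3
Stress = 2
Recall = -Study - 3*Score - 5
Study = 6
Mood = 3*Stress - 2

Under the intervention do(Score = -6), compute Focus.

Under do(Score=-6), the mechanism Score = -2*Study - 3*Stress - 3 is discarded; Score is fixed at -6.
Since Focus is not a descendant of the intervened variable, it is unaffected.
Focus = |Stress - Study|  [with Stress=2, Study=6]  = 4

4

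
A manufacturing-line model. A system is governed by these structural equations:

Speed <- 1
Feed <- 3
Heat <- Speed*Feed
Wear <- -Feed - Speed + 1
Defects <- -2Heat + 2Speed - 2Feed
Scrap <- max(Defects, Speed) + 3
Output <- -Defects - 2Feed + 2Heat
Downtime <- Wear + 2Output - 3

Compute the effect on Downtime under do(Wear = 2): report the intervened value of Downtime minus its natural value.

do(Wear=2) replaces the equation Wear <- -Feed - Speed + 1 with the constant Wear = 2.
Heat = Speed*Feed  [with Speed=1, Feed=3]  = 3
Defects = -2Heat + 2Speed - 2Feed  [with Heat=3, Speed=1, Feed=3]  = -10
Output = -Defects - 2Feed + 2Heat  [with Defects=-10, Feed=3, Heat=3]  = 10
Downtime = Wear + 2Output - 3  [with Wear=2, Output=10]  = 19
Without intervention: Heat = Speed*Feed  [with Speed=1, Feed=3]  = 3; Wear = -Feed - Speed + 1  [with Feed=3, Speed=1]  = -3; Defects = -2Heat + 2Speed - 2Feed  [with Heat=3, Speed=1, Feed=3]  = -10; Output = -Defects - 2Feed + 2Heat  [with Defects=-10, Feed=3, Heat=3]  = 10; Downtime = Wear + 2Output - 3  [with Wear=-3, Output=10]  = 14.
Change = 19 − 14 = 5.

5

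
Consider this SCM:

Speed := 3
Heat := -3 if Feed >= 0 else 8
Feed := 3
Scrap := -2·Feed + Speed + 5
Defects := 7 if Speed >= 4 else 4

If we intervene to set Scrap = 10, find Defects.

4

The intervention breaks the incoming arrows to Scrap: Scrap := -2·Feed + Speed + 5 no longer applies, and Scrap = 10.
Since Defects is not a descendant of the intervened variable, it is unaffected.
Defects = 7 if Speed >= 4 else 4  [with Speed=3]  = 4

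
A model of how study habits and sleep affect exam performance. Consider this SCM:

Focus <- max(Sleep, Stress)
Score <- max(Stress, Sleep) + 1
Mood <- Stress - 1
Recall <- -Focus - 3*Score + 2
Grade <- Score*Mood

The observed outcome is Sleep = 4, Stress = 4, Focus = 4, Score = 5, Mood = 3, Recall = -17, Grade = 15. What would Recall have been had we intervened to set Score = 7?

Under do(Score=7), the mechanism Score <- max(Stress, Sleep) + 1 is discarded; Score is fixed at 7.
Focus = max(Sleep, Stress)  [with Sleep=4, Stress=4]  = 4
Recall = -Focus - 3*Score + 2  [with Focus=4, Score=7]  = -23

-23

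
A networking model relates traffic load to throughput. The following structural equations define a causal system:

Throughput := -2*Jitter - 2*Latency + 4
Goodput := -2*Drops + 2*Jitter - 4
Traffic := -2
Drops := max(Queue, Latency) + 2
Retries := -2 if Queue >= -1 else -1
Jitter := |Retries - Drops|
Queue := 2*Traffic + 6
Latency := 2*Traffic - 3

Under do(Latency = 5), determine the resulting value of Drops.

Under do(Latency=5), the mechanism Latency := 2*Traffic - 3 is discarded; Latency is fixed at 5.
Queue = 2*Traffic + 6  [with Traffic=-2]  = 2
Drops = max(Queue, Latency) + 2  [with Queue=2, Latency=5]  = 7

7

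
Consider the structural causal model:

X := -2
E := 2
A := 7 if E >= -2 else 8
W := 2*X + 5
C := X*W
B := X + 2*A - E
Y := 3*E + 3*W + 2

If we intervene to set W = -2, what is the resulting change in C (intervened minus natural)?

6

Intervening sets W = -2 and removes its equation (W := 2*X + 5).
C = X*W  [with X=-2, W=-2]  = 4
Without intervention: W = 2*X + 5  [with X=-2]  = 1; C = X*W  [with X=-2, W=1]  = -2.
Change = 4 − (-2) = 6.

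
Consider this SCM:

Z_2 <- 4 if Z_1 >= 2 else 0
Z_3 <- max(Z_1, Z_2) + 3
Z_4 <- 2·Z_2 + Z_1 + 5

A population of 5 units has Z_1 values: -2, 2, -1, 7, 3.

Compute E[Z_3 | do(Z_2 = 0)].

Every unit gets Z_2=0 under the intervention. Z_3 values become 3, 5, 3, 10, 6; E[Z_3|do(Z_2=0)] = 5.4.

5.4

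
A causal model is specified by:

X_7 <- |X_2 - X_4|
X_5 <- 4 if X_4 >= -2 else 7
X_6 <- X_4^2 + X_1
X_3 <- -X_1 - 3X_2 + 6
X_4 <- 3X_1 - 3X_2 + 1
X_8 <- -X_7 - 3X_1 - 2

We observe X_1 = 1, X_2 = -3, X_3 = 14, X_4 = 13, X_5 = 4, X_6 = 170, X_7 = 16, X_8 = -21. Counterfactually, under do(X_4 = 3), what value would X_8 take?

-11

do(X_4=3) replaces the equation X_4 <- 3X_1 - 3X_2 + 1 with the constant X_4 = 3.
X_7 = |X_2 - X_4|  [with X_2=-3, X_4=3]  = 6
X_8 = -X_7 - 3X_1 - 2  [with X_7=6, X_1=1]  = -11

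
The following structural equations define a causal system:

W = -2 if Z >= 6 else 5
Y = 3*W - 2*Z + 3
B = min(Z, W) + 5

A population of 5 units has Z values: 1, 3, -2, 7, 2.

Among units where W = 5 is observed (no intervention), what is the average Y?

16

Observing W=5 restricts to units where W's equation naturally yields 5: Z ∈ {1, 3, -2, 2}. In that subpopulation Y = 16, 12, 22, 14, mean 16.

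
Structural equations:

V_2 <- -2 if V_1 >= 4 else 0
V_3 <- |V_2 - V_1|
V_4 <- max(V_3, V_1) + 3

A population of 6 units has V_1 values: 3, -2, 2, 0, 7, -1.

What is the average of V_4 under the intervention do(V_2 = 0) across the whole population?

Under do(V_2=0), V_2's equation is replaced by V_2=0 for every unit. Per-unit V_4: 6, 5, 5, 3, 10, 4. Mean = 5.5.

5.5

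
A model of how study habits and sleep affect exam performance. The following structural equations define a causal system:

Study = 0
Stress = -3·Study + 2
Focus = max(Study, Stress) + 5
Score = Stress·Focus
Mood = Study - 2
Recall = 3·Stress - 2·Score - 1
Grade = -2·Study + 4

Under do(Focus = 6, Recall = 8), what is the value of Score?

12

Setting Focus = 6, Recall = 8 by intervention discards those variables' equations.
Stress = -3·Study + 2  [with Study=0]  = 2
Score = Stress·Focus  [with Stress=2, Focus=6]  = 12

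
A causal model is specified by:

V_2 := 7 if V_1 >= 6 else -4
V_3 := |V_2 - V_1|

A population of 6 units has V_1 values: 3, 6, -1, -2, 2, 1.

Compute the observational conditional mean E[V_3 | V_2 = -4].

4.6

E[V_3|V_2=-4] averages over only the 5 units with V_2=-4 (V_1 = 3, -1, -2, 2, 1): V_3 = 7, 3, 2, 6, 5, mean 4.6.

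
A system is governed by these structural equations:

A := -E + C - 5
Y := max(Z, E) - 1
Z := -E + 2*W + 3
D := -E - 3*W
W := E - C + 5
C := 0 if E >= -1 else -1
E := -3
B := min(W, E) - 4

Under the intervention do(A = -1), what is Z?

12

do(A=-1) replaces the equation A := -E + C - 5 with the constant A = -1.
Z is not downstream of the intervention, so its value is determined by the original equations.
C = 0 if E >= -1 else -1  [with E=-3]  = -1
W = E - C + 5  [with E=-3, C=-1]  = 3
Z = -E + 2*W + 3  [with E=-3, W=3]  = 12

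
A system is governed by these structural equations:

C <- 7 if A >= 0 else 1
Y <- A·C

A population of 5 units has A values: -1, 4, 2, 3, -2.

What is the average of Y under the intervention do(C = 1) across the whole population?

do(C=1) breaks C's dependence on A. With C=1 fixed, Y across the units is -1, 4, 2, 3, -2, mean 1.2.

1.2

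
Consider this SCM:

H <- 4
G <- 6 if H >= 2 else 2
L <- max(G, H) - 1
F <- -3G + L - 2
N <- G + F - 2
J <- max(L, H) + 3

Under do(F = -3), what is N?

Intervening sets F = -3 and removes its equation (F <- -3G + L - 2).
G = 6 if H >= 2 else 2  [with H=4]  = 6
N = G + F - 2  [with G=6, F=-3]  = 1

1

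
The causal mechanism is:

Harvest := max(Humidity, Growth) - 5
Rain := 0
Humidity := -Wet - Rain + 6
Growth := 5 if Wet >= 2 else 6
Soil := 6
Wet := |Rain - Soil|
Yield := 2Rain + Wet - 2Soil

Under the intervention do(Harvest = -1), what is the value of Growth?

Under do(Harvest=-1), the mechanism Harvest := max(Humidity, Growth) - 5 is discarded; Harvest is fixed at -1.
Since Growth is not a descendant of the intervened variable, it is unaffected.
Wet = |Rain - Soil|  [with Rain=0, Soil=6]  = 6
Growth = 5 if Wet >= 2 else 6  [with Wet=6]  = 5

5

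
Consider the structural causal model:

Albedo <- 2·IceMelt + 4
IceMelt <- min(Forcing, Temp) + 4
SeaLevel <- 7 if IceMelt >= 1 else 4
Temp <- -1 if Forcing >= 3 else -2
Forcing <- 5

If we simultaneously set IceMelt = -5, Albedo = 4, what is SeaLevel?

Setting IceMelt = -5, Albedo = 4 by intervention discards those variables' equations.
SeaLevel = 7 if IceMelt >= 1 else 4  [with IceMelt=-5]  = 4

4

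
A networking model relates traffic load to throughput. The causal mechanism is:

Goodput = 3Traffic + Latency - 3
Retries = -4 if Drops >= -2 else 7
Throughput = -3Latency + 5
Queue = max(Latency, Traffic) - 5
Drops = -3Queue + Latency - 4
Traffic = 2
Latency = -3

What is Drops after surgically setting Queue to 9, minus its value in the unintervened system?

The intervention breaks the incoming arrows to Queue: Queue = max(Latency, Traffic) - 5 no longer applies, and Queue = 9.
Drops = -3Queue + Latency - 4  [with Queue=9, Latency=-3]  = -34
Without intervention: Queue = max(Latency, Traffic) - 5  [with Latency=-3, Traffic=2]  = -3; Drops = -3Queue + Latency - 4  [with Queue=-3, Latency=-3]  = 2.
Change = -34 − 2 = -36.

-36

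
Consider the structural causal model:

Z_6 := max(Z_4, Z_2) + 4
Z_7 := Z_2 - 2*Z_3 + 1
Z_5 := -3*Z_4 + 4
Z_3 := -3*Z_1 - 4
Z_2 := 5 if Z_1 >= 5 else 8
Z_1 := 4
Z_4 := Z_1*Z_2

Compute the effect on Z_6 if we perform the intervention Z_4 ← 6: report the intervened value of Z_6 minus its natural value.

-24

Under do(Z_4=6), the mechanism Z_4 := Z_1*Z_2 is discarded; Z_4 is fixed at 6.
Z_2 = 5 if Z_1 >= 5 else 8  [with Z_1=4]  = 8
Z_6 = max(Z_4, Z_2) + 4  [with Z_4=6, Z_2=8]  = 12
Without intervention: Z_2 = 5 if Z_1 >= 5 else 8  [with Z_1=4]  = 8; Z_4 = Z_1*Z_2  [with Z_1=4, Z_2=8]  = 32; Z_6 = max(Z_4, Z_2) + 4  [with Z_4=32, Z_2=8]  = 36.
Change = 12 − 36 = -24.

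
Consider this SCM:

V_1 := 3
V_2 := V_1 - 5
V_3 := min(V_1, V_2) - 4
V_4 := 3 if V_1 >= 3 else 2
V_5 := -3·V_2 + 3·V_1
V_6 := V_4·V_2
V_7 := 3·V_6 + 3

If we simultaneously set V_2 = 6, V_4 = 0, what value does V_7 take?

3

Setting V_2 = 6, V_4 = 0 by intervention discards those variables' equations.
V_6 = V_4·V_2  [with V_4=0, V_2=6]  = 0
V_7 = 3·V_6 + 3  [with V_6=0]  = 3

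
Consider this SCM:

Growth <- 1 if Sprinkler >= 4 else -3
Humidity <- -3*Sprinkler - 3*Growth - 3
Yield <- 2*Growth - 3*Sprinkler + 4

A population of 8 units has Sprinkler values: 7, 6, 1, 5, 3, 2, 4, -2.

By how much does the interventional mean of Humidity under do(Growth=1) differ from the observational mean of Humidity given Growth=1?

6.75

The intervention sets Growth=1 in all 8 units regardless of Sprinkler. Recomputing Humidity per unit gives -27, -24, -9, -21, -15, -12, -18, 0; average -15.75.
Observing Growth=1 restricts to units where Growth's equation naturally yields 1: Sprinkler ∈ {7, 6, 5, 4}. In that subpopulation Humidity = -27, -24, -21, -18, mean -22.5.
Difference = -15.75 − (-22.5) = 6.75.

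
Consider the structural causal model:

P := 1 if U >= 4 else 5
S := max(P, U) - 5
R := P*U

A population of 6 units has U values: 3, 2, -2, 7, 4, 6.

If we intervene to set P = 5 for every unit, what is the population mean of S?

do(P=5) breaks P's dependence on U. With P=5 fixed, S across the units is 0, 0, 0, 2, 0, 1, mean 0.5.

0.5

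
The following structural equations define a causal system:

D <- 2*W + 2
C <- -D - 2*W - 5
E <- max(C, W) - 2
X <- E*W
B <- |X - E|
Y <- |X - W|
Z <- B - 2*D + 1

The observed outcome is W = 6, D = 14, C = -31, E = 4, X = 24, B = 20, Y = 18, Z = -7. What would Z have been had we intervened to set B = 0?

Intervening sets B = 0 and removes its equation (B <- |X - E|).
D = 2*W + 2  [with W=6]  = 14
Z = B - 2*D + 1  [with B=0, D=14]  = -27

-27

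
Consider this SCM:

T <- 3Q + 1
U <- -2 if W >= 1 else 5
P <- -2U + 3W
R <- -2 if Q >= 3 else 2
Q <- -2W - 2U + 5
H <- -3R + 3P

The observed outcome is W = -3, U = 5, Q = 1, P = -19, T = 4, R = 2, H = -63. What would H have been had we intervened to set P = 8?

18

The intervention breaks the incoming arrows to P: P <- -2U + 3W no longer applies, and P = 8.
U = -2 if W >= 1 else 5  [with W=-3]  = 5
Q = -2W - 2U + 5  [with W=-3, U=5]  = 1
R = -2 if Q >= 3 else 2  [with Q=1]  = 2
H = -3R + 3P  [with R=2, P=8]  = 18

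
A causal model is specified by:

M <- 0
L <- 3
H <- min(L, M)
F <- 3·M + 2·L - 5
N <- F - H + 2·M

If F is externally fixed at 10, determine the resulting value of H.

0

Under do(F=10), the mechanism F <- 3·M + 2·L - 5 is discarded; F is fixed at 10.
Since H is not a descendant of the intervened variable, it is unaffected.
H = min(L, M)  [with L=3, M=0]  = 0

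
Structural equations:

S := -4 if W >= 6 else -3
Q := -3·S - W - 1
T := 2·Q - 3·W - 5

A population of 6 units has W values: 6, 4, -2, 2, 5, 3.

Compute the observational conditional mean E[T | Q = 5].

Conditioning on Q=5 selects the 2 unit(s) with W ∈ {6, 3}. Their T values: -13, -4. Mean = -8.5.

-8.5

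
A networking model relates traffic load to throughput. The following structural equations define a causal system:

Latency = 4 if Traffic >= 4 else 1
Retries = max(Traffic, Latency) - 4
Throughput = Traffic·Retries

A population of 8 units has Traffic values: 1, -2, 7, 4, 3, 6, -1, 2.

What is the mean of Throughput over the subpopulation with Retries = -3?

Conditioning on Retries=-3 selects the 3 unit(s) with Traffic ∈ {1, -2, -1}. Their Throughput values: -3, 6, 3. Mean = 2.

2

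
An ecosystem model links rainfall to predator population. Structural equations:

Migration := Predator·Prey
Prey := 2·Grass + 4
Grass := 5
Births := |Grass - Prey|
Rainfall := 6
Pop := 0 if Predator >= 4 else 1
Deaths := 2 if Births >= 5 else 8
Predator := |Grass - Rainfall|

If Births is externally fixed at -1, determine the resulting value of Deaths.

The intervention breaks the incoming arrows to Births: Births := |Grass - Prey| no longer applies, and Births = -1.
Deaths = 2 if Births >= 5 else 8  [with Births=-1]  = 8

8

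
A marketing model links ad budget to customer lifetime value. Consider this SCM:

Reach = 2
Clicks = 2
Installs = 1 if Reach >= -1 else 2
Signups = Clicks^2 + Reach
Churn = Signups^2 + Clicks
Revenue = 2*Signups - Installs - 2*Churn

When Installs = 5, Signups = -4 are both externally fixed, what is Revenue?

Setting Installs = 5, Signups = -4 by intervention discards those variables' equations.
Churn = Signups^2 + Clicks  [with Signups=-4, Clicks=2]  = 18
Revenue = 2*Signups - Installs - 2*Churn  [with Signups=-4, Installs=5, Churn=18]  = -49

-49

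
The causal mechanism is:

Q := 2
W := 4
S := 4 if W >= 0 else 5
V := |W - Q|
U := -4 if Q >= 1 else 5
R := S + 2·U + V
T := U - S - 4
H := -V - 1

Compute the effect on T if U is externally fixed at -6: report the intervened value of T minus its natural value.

-2

Under do(U=-6), the mechanism U := -4 if Q >= 1 else 5 is discarded; U is fixed at -6.
S = 4 if W >= 0 else 5  [with W=4]  = 4
T = U - S - 4  [with U=-6, S=4]  = -14
Without intervention: S = 4 if W >= 0 else 5  [with W=4]  = 4; U = -4 if Q >= 1 else 5  [with Q=2]  = -4; T = U - S - 4  [with U=-4, S=4]  = -12.
Change = -14 − (-12) = -2.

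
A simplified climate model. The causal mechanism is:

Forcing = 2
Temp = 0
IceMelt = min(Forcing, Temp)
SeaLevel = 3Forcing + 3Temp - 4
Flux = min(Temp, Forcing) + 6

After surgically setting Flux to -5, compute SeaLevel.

The intervention breaks the incoming arrows to Flux: Flux = min(Temp, Forcing) + 6 no longer applies, and Flux = -5.
Since SeaLevel is not a descendant of the intervened variable, it is unaffected.
SeaLevel = 3Forcing + 3Temp - 4  [with Forcing=2, Temp=0]  = 2

2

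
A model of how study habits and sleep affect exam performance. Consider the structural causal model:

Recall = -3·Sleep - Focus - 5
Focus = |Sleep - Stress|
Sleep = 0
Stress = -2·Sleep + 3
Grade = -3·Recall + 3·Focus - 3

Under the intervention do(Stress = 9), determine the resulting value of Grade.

66

do(Stress=9) replaces the equation Stress = -2·Sleep + 3 with the constant Stress = 9.
Focus = |Sleep - Stress|  [with Sleep=0, Stress=9]  = 9
Recall = -3·Sleep - Focus - 5  [with Sleep=0, Focus=9]  = -14
Grade = -3·Recall + 3·Focus - 3  [with Recall=-14, Focus=9]  = 66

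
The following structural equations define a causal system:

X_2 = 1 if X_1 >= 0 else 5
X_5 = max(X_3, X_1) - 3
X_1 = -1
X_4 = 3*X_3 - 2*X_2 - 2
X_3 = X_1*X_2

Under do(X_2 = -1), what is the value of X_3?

1

The intervention breaks the incoming arrows to X_2: X_2 = 1 if X_1 >= 0 else 5 no longer applies, and X_2 = -1.
X_3 = X_1*X_2  [with X_1=-1, X_2=-1]  = 1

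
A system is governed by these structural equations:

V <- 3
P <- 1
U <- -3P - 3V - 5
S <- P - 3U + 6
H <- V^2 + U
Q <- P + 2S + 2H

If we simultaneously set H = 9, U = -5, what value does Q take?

63

The joint intervention fixes H = 9, U = -5, removing each variable's own equation.
S = P - 3U + 6  [with P=1, U=-5]  = 22
Q = P + 2S + 2H  [with P=1, S=22, H=9]  = 63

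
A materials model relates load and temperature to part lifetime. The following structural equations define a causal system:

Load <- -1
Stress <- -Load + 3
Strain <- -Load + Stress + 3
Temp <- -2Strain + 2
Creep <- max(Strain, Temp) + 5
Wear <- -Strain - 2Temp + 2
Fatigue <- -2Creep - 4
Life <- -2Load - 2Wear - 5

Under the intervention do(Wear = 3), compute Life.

Intervening sets Wear = 3 and removes its equation (Wear <- -Strain - 2Temp + 2).
Life = -2Load - 2Wear - 5  [with Load=-1, Wear=3]  = -9

-9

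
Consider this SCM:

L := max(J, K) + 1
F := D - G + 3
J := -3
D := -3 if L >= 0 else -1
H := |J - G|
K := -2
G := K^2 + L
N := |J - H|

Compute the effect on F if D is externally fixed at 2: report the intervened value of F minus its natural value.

3

Intervening sets D = 2 and removes its equation (D := -3 if L >= 0 else -1).
L = max(J, K) + 1  [with J=-3, K=-2]  = -1
G = K^2 + L  [with K=-2, L=-1]  = 3
F = D - G + 3  [with D=2, G=3]  = 2
Without intervention: L = max(J, K) + 1  [with J=-3, K=-2]  = -1; G = K^2 + L  [with K=-2, L=-1]  = 3; D = -3 if L >= 0 else -1  [with L=-1]  = -1; F = D - G + 3  [with D=-1, G=3]  = -1.
Change = 2 − (-1) = 3.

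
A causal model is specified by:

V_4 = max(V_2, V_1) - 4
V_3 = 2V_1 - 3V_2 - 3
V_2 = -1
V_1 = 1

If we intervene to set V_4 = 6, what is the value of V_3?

2

Under do(V_4=6), the mechanism V_4 = max(V_2, V_1) - 4 is discarded; V_4 is fixed at 6.
Since V_3 is not a descendant of the intervened variable, it is unaffected.
V_3 = 2V_1 - 3V_2 - 3  [with V_1=1, V_2=-1]  = 2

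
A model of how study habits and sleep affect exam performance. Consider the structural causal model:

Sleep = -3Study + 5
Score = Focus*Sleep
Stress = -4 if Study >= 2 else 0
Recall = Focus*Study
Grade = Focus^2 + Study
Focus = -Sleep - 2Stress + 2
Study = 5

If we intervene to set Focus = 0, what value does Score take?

0

Intervening sets Focus = 0 and removes its equation (Focus = -Sleep - 2Stress + 2).
Sleep = -3Study + 5  [with Study=5]  = -10
Score = Focus*Sleep  [with Focus=0, Sleep=-10]  = 0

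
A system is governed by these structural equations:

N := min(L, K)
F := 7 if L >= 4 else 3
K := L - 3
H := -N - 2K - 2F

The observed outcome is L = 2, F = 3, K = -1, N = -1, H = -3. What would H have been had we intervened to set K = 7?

do(K=7) replaces the equation K := L - 3 with the constant K = 7.
F = 7 if L >= 4 else 3  [with L=2]  = 3
N = min(L, K)  [with L=2, K=7]  = 2
H = -N - 2K - 2F  [with N=2, K=7, F=3]  = -22

-22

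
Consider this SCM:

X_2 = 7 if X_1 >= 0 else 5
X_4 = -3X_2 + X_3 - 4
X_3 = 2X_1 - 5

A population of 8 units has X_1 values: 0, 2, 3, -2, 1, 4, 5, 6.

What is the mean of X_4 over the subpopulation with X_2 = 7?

E[X_4|X_2=7] averages over only the 7 units with X_2=7 (X_1 = 0, 2, 3, 1, 4, 5, 6): X_4 = -30, -26, -24, -28, -22, -20, -18, mean -24.

-24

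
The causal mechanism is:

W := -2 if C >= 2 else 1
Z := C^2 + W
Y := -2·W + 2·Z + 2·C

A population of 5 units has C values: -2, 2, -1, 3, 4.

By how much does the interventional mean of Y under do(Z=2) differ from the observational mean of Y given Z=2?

2

The intervention sets Z=2 in all 5 units regardless of C. Recomputing Y per unit gives -2, 12, 0, 14, 16; average 8.
E[Y|Z=2] averages over only the 2 units with Z=2 (C = 2, -1): Y = 12, 0, mean 6.
Difference = 8 − 6 = 2.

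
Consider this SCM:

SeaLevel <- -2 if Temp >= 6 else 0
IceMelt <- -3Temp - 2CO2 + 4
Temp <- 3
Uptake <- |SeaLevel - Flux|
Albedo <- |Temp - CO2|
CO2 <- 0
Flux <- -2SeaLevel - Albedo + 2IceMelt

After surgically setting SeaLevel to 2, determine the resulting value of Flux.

The intervention breaks the incoming arrows to SeaLevel: SeaLevel <- -2 if Temp >= 6 else 0 no longer applies, and SeaLevel = 2.
IceMelt = -3Temp - 2CO2 + 4  [with Temp=3, CO2=0]  = -5
Albedo = |Temp - CO2|  [with Temp=3, CO2=0]  = 3
Flux = -2SeaLevel - Albedo + 2IceMelt  [with SeaLevel=2, Albedo=3, IceMelt=-5]  = -17

-17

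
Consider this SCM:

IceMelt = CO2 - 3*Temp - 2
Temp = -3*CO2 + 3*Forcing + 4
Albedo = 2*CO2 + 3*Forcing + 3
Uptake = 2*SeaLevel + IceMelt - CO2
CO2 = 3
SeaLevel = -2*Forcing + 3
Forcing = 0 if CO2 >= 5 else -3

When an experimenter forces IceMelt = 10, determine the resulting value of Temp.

-14

Under do(IceMelt=10), the mechanism IceMelt = CO2 - 3*Temp - 2 is discarded; IceMelt is fixed at 10.
Since Temp is not a descendant of the intervened variable, it is unaffected.
Forcing = 0 if CO2 >= 5 else -3  [with CO2=3]  = -3
Temp = -3*CO2 + 3*Forcing + 4  [with CO2=3, Forcing=-3]  = -14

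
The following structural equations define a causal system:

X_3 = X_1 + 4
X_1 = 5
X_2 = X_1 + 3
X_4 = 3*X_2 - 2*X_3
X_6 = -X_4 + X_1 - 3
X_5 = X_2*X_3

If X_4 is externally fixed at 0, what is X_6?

2

Under do(X_4=0), the mechanism X_4 = 3*X_2 - 2*X_3 is discarded; X_4 is fixed at 0.
X_6 = -X_4 + X_1 - 3  [with X_4=0, X_1=5]  = 2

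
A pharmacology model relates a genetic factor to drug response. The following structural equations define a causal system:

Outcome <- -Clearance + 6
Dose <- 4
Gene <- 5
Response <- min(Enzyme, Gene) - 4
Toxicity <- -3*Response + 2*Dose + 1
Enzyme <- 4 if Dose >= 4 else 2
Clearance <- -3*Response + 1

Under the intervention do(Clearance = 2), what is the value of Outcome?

Intervening sets Clearance = 2 and removes its equation (Clearance <- -3*Response + 1).
Outcome = -Clearance + 6  [with Clearance=2]  = 4

4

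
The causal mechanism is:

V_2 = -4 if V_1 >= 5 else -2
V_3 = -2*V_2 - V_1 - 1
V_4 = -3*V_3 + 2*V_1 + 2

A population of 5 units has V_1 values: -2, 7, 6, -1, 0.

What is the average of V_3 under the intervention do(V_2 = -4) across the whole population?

5

The intervention sets V_2=-4 in all 5 units regardless of V_1. Recomputing V_3 per unit gives 9, 0, 1, 8, 7; average 5.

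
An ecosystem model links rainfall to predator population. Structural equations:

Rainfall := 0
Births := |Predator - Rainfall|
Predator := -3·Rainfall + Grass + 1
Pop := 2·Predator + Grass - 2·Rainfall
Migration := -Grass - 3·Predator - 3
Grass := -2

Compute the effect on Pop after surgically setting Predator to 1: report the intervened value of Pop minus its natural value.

The intervention breaks the incoming arrows to Predator: Predator := -3·Rainfall + Grass + 1 no longer applies, and Predator = 1.
Pop = 2·Predator + Grass - 2·Rainfall  [with Predator=1, Grass=-2, Rainfall=0]  = 0
Without intervention: Predator = -3·Rainfall + Grass + 1  [with Rainfall=0, Grass=-2]  = -1; Pop = 2·Predator + Grass - 2·Rainfall  [with Predator=-1, Grass=-2, Rainfall=0]  = -4.
Change = 0 − (-4) = 4.

4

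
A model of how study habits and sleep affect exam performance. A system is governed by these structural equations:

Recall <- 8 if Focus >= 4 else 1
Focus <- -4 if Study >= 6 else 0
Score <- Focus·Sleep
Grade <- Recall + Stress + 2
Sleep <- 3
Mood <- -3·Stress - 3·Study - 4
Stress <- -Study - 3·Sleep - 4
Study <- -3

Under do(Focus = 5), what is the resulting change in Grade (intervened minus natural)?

do(Focus=5) replaces the equation Focus <- -4 if Study >= 6 else 0 with the constant Focus = 5.
Stress = -Study - 3·Sleep - 4  [with Study=-3, Sleep=3]  = -10
Recall = 8 if Focus >= 4 else 1  [with Focus=5]  = 8
Grade = Recall + Stress + 2  [with Recall=8, Stress=-10]  = 0
Without intervention: Stress = -Study - 3·Sleep - 4  [with Study=-3, Sleep=3]  = -10; Focus = -4 if Study >= 6 else 0  [with Study=-3]  = 0; Recall = 8 if Focus >= 4 else 1  [with Focus=0]  = 1; Grade = Recall + Stress + 2  [with Recall=1, Stress=-10]  = -7.
Change = 0 − (-7) = 7.

7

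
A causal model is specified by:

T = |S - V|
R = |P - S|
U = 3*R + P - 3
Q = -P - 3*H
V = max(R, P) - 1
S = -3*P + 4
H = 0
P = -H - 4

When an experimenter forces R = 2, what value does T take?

15

The intervention breaks the incoming arrows to R: R = |P - S| no longer applies, and R = 2.
P = -H - 4  [with H=0]  = -4
S = -3*P + 4  [with P=-4]  = 16
V = max(R, P) - 1  [with R=2, P=-4]  = 1
T = |S - V|  [with S=16, V=1]  = 15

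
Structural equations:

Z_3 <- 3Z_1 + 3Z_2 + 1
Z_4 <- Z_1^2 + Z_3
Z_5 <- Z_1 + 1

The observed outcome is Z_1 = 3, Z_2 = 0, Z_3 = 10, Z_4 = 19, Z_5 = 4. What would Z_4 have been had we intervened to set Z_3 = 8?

17

The intervention breaks the incoming arrows to Z_3: Z_3 <- 3Z_1 + 3Z_2 + 1 no longer applies, and Z_3 = 8.
Z_4 = Z_1^2 + Z_3  [with Z_1=3, Z_3=8]  = 17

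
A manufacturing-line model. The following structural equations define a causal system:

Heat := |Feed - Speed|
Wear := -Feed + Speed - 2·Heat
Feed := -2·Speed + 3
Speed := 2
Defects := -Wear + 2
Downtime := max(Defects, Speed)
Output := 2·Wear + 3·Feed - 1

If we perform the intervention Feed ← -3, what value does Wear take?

-5

Under do(Feed=-3), the mechanism Feed := -2·Speed + 3 is discarded; Feed is fixed at -3.
Heat = |Feed - Speed|  [with Feed=-3, Speed=2]  = 5
Wear = -Feed + Speed - 2·Heat  [with Feed=-3, Speed=2, Heat=5]  = -5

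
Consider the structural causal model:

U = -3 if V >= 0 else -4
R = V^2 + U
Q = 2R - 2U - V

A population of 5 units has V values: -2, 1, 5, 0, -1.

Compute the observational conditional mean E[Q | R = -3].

Conditioning on R=-3 selects the 2 unit(s) with V ∈ {0, -1}. Their Q values: 0, 3. Mean = 1.5.

1.5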